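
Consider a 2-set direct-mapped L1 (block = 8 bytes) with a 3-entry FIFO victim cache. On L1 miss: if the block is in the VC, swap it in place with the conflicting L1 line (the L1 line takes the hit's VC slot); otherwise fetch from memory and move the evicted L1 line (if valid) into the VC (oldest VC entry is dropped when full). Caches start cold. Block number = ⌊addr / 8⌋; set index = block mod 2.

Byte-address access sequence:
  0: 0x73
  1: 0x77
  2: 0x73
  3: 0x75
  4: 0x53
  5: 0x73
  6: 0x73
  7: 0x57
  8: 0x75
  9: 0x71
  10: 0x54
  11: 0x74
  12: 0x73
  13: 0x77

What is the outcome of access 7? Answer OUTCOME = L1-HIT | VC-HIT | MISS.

#0 0x73→b14/s0 MISS; vc=[]
#1 0x77→b14/s0 L1-HIT; vc=[]
#2 0x73→b14/s0 L1-HIT; vc=[]
#3 0x75→b14/s0 L1-HIT; vc=[]
#4 0x53→b10/s0 MISS; vc=[14]
#5 0x73→b14/s0 VC-HIT; vc=[10]
#6 0x73→b14/s0 L1-HIT; vc=[10]
#7 0x57→b10/s0 VC-HIT; vc=[14]
#8 0x75→b14/s0 VC-HIT; vc=[10]
#9 0x71→b14/s0 L1-HIT; vc=[10]
#10 0x54→b10/s0 VC-HIT; vc=[14]
#11 0x74→b14/s0 VC-HIT; vc=[10]
#12 0x73→b14/s0 L1-HIT; vc=[10]
#13 0x77→b14/s0 L1-HIT; vc=[10]

OUTCOME = VC-HIT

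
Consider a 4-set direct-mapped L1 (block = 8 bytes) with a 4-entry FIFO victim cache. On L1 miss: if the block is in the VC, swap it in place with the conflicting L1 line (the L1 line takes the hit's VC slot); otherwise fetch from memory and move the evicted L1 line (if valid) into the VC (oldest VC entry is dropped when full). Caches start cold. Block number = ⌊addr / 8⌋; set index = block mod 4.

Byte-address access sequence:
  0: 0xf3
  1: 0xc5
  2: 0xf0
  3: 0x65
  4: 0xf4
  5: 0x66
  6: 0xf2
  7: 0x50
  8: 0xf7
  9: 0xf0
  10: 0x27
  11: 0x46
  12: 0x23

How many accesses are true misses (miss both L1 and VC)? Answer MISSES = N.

MISSES = 6

0: 0xf3 (blk 30, set 2) → MISS  vc=[]
1: 0xc5 (blk 24, set 0) → MISS  vc=[]
2: 0xf0 (blk 30, set 2) → L1-HIT  vc=[]
3: 0x65 (blk 12, set 0) → MISS  vc=[24]
4: 0xf4 (blk 30, set 2) → L1-HIT  vc=[24]
5: 0x66 (blk 12, set 0) → L1-HIT  vc=[24]
6: 0xf2 (blk 30, set 2) → L1-HIT  vc=[24]
7: 0x50 (blk 10, set 2) → MISS  vc=[24, 30]
8: 0xf7 (blk 30, set 2) → VC-HIT  vc=[24, 10]
9: 0xf0 (blk 30, set 2) → L1-HIT  vc=[24, 10]
10: 0x27 (blk 4, set 0) → MISS  vc=[24, 10, 12]
11: 0x46 (blk 8, set 0) → MISS  vc=[24, 10, 12, 4]
12: 0x23 (blk 4, set 0) → VC-HIT  vc=[24, 10, 12, 8]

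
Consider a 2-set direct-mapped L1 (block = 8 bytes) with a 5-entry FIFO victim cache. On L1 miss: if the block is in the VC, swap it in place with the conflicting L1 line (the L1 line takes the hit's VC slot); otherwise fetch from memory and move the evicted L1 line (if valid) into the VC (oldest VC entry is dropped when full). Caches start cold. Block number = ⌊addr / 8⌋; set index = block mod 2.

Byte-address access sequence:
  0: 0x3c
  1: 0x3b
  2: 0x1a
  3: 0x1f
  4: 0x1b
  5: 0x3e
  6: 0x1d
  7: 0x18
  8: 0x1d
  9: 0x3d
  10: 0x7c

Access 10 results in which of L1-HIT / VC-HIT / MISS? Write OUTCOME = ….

0: 0x3c (blk 7, set 1) → MISS  vc=[]
1: 0x3b (blk 7, set 1) → L1-HIT  vc=[]
2: 0x1a (blk 3, set 1) → MISS  vc=[7]
3: 0x1f (blk 3, set 1) → L1-HIT  vc=[7]
4: 0x1b (blk 3, set 1) → L1-HIT  vc=[7]
5: 0x3e (blk 7, set 1) → VC-HIT  vc=[3]
6: 0x1d (blk 3, set 1) → VC-HIT  vc=[7]
7: 0x18 (blk 3, set 1) → L1-HIT  vc=[7]
8: 0x1d (blk 3, set 1) → L1-HIT  vc=[7]
9: 0x3d (blk 7, set 1) → VC-HIT  vc=[3]
10: 0x7c (blk 15, set 1) → MISS  vc=[3, 7]

OUTCOME = MISS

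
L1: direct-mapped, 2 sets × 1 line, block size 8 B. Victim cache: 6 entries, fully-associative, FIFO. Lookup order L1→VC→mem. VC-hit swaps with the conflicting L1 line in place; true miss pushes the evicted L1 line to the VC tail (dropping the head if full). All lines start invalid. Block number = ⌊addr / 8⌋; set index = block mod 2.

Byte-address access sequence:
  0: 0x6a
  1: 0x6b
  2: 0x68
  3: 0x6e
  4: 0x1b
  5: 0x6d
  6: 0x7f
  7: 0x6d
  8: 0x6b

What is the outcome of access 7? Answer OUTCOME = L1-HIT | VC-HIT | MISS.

OUTCOME = VC-HIT

0: 0x6a (blk 13, set 1) → MISS  vc=[]
1: 0x6b (blk 13, set 1) → L1-HIT  vc=[]
2: 0x68 (blk 13, set 1) → L1-HIT  vc=[]
3: 0x6e (blk 13, set 1) → L1-HIT  vc=[]
4: 0x1b (blk 3, set 1) → MISS  vc=[13]
5: 0x6d (blk 13, set 1) → VC-HIT  vc=[3]
6: 0x7f (blk 15, set 1) → MISS  vc=[3, 13]
7: 0x6d (blk 13, set 1) → VC-HIT  vc=[3, 15]
8: 0x6b (blk 13, set 1) → L1-HIT  vc=[3, 15]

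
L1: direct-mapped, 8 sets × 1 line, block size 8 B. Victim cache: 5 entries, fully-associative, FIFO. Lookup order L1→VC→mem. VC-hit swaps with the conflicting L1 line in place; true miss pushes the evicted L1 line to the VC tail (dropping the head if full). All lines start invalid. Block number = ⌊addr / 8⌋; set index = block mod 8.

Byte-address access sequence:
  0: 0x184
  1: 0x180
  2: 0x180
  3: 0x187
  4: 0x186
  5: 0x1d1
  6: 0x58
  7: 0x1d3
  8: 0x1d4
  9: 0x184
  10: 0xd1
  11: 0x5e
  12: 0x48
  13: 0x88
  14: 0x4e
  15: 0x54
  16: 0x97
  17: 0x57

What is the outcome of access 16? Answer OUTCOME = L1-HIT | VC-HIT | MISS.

  [0] addr=0x184 blk=48 s=0: MISS | VC []
  [1] addr=0x180 blk=48 s=0: L1-HIT | VC []
  [2] addr=0x180 blk=48 s=0: L1-HIT | VC []
  [3] addr=0x187 blk=48 s=0: L1-HIT | VC []
  [4] addr=0x186 blk=48 s=0: L1-HIT | VC []
  [5] addr=0x1d1 blk=58 s=2: MISS | VC []
  [6] addr=0x58 blk=11 s=3: MISS | VC []
  [7] addr=0x1d3 blk=58 s=2: L1-HIT | VC []
  [8] addr=0x1d4 blk=58 s=2: L1-HIT | VC []
  [9] addr=0x184 blk=48 s=0: L1-HIT | VC []
  [10] addr=0xd1 blk=26 s=2: MISS | VC [58]
  [11] addr=0x5e blk=11 s=3: L1-HIT | VC [58]
  [12] addr=0x48 blk=9 s=1: MISS | VC [58]
  [13] addr=0x88 blk=17 s=1: MISS | VC [58, 9]
  [14] addr=0x4e blk=9 s=1: VC-HIT | VC [58, 17]
  [15] addr=0x54 blk=10 s=2: MISS | VC [58, 17, 26]
  [16] addr=0x97 blk=18 s=2: MISS | VC [58, 17, 26, 10]
  [17] addr=0x57 blk=10 s=2: VC-HIT | VC [58, 17, 26, 18]

OUTCOME = MISS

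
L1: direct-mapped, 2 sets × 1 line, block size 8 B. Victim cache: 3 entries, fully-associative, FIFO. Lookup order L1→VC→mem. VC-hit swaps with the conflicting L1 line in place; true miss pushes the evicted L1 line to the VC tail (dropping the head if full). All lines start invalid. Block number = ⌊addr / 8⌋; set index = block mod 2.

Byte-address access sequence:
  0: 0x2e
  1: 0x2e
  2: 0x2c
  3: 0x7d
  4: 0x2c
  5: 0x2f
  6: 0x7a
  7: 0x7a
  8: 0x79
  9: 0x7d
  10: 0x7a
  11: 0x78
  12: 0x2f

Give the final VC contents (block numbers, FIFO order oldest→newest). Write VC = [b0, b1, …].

#0 0x2e→b5/s1 MISS; vc=[]
#1 0x2e→b5/s1 L1-HIT; vc=[]
#2 0x2c→b5/s1 L1-HIT; vc=[]
#3 0x7d→b15/s1 MISS; vc=[5]
#4 0x2c→b5/s1 VC-HIT; vc=[15]
#5 0x2f→b5/s1 L1-HIT; vc=[15]
#6 0x7a→b15/s1 VC-HIT; vc=[5]
#7 0x7a→b15/s1 L1-HIT; vc=[5]
#8 0x79→b15/s1 L1-HIT; vc=[5]
#9 0x7d→b15/s1 L1-HIT; vc=[5]
#10 0x7a→b15/s1 L1-HIT; vc=[5]
#11 0x78→b15/s1 L1-HIT; vc=[5]
#12 0x2f→b5/s1 VC-HIT; vc=[15]

VC = [15]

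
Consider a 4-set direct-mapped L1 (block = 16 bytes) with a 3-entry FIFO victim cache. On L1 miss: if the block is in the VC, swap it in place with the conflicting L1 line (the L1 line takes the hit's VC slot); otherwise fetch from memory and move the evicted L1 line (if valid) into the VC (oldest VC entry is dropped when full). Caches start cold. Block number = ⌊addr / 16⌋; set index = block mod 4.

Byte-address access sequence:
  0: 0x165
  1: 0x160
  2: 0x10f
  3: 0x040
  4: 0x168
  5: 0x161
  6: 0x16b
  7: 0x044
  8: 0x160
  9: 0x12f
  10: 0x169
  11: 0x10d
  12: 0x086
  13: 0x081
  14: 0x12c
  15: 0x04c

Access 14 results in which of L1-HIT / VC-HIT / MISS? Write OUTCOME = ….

  [0] addr=0x165 blk=22 s=2: MISS | VC []
  [1] addr=0x160 blk=22 s=2: L1-HIT | VC []
  [2] addr=0x10f blk=16 s=0: MISS | VC []
  [3] addr=0x40 blk=4 s=0: MISS | VC [16]
  [4] addr=0x168 blk=22 s=2: L1-HIT | VC [16]
  [5] addr=0x161 blk=22 s=2: L1-HIT | VC [16]
  [6] addr=0x16b blk=22 s=2: L1-HIT | VC [16]
  [7] addr=0x44 blk=4 s=0: L1-HIT | VC [16]
  [8] addr=0x160 blk=22 s=2: L1-HIT | VC [16]
  [9] addr=0x12f blk=18 s=2: MISS | VC [16, 22]
  [10] addr=0x169 blk=22 s=2: VC-HIT | VC [16, 18]
  [11] addr=0x10d blk=16 s=0: VC-HIT | VC [4, 18]
  [12] addr=0x86 blk=8 s=0: MISS | VC [4, 18, 16]
  [13] addr=0x81 blk=8 s=0: L1-HIT | VC [4, 18, 16]
  [14] addr=0x12c blk=18 s=2: VC-HIT | VC [4, 22, 16]
  [15] addr=0x4c blk=4 s=0: VC-HIT | VC [8, 22, 16]

OUTCOME = VC-HIT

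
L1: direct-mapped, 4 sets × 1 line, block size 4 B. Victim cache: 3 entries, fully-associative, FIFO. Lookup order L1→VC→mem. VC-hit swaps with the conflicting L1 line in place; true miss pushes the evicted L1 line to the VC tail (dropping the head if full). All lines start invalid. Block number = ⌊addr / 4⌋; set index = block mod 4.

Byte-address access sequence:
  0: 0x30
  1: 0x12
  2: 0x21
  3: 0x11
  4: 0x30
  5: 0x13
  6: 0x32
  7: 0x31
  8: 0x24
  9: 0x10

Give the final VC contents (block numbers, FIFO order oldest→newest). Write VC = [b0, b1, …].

VC = [12, 8]

  [0] addr=0x30 blk=12 s=0: MISS | VC []
  [1] addr=0x12 blk=4 s=0: MISS | VC [12]
  [2] addr=0x21 blk=8 s=0: MISS | VC [12, 4]
  [3] addr=0x11 blk=4 s=0: VC-HIT | VC [12, 8]
  [4] addr=0x30 blk=12 s=0: VC-HIT | VC [4, 8]
  [5] addr=0x13 blk=4 s=0: VC-HIT | VC [12, 8]
  [6] addr=0x32 blk=12 s=0: VC-HIT | VC [4, 8]
  [7] addr=0x31 blk=12 s=0: L1-HIT | VC [4, 8]
  [8] addr=0x24 blk=9 s=1: MISS | VC [4, 8]
  [9] addr=0x10 blk=4 s=0: VC-HIT | VC [12, 8]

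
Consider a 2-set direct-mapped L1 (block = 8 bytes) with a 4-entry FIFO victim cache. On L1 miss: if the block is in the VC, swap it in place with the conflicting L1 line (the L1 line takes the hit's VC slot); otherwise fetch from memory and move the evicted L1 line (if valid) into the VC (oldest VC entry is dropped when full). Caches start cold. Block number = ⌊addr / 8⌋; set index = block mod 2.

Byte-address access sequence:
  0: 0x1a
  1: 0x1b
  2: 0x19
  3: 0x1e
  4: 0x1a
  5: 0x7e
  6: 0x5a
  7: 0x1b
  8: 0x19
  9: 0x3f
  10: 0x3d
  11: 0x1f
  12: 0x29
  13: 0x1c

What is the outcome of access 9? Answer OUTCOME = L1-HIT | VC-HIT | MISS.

  [0] addr=0x1a blk=3 s=1: MISS | VC []
  [1] addr=0x1b blk=3 s=1: L1-HIT | VC []
  [2] addr=0x19 blk=3 s=1: L1-HIT | VC []
  [3] addr=0x1e blk=3 s=1: L1-HIT | VC []
  [4] addr=0x1a blk=3 s=1: L1-HIT | VC []
  [5] addr=0x7e blk=15 s=1: MISS | VC [3]
  [6] addr=0x5a blk=11 s=1: MISS | VC [3, 15]
  [7] addr=0x1b blk=3 s=1: VC-HIT | VC [11, 15]
  [8] addr=0x19 blk=3 s=1: L1-HIT | VC [11, 15]
  [9] addr=0x3f blk=7 s=1: MISS | VC [11, 15, 3]
  [10] addr=0x3d blk=7 s=1: L1-HIT | VC [11, 15, 3]
  [11] addr=0x1f blk=3 s=1: VC-HIT | VC [11, 15, 7]
  [12] addr=0x29 blk=5 s=1: MISS | VC [11, 15, 7, 3]
  [13] addr=0x1c blk=3 s=1: VC-HIT | VC [11, 15, 7, 5]

OUTCOME = MISS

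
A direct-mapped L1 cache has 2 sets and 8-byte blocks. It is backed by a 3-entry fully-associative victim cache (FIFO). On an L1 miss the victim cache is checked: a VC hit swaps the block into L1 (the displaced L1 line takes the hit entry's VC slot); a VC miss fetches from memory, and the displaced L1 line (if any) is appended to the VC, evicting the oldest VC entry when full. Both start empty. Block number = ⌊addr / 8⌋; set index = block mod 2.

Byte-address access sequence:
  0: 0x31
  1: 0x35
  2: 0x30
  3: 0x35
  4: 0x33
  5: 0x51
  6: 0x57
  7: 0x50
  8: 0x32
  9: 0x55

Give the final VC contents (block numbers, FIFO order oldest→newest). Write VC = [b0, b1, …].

  [0] addr=0x31 blk=6 s=0: MISS | VC []
  [1] addr=0x35 blk=6 s=0: L1-HIT | VC []
  [2] addr=0x30 blk=6 s=0: L1-HIT | VC []
  [3] addr=0x35 blk=6 s=0: L1-HIT | VC []
  [4] addr=0x33 blk=6 s=0: L1-HIT | VC []
  [5] addr=0x51 blk=10 s=0: MISS | VC [6]
  [6] addr=0x57 blk=10 s=0: L1-HIT | VC [6]
  [7] addr=0x50 blk=10 s=0: L1-HIT | VC [6]
  [8] addr=0x32 blk=6 s=0: VC-HIT | VC [10]
  [9] addr=0x55 blk=10 s=0: VC-HIT | VC [6]

VC = [6]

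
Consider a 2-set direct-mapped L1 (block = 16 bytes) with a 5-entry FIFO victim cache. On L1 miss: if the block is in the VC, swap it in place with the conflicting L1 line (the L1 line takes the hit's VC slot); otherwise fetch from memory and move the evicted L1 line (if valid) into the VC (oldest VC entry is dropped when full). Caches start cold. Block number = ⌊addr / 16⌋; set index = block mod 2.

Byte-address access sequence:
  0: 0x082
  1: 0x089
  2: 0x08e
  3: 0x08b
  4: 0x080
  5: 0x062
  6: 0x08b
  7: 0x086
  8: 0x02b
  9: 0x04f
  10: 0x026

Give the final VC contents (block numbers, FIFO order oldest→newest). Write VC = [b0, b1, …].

VC = [6, 8, 4]

0: 0x82 (blk 8, set 0) → MISS  vc=[]
1: 0x89 (blk 8, set 0) → L1-HIT  vc=[]
2: 0x8e (blk 8, set 0) → L1-HIT  vc=[]
3: 0x8b (blk 8, set 0) → L1-HIT  vc=[]
4: 0x80 (blk 8, set 0) → L1-HIT  vc=[]
5: 0x62 (blk 6, set 0) → MISS  vc=[8]
6: 0x8b (blk 8, set 0) → VC-HIT  vc=[6]
7: 0x86 (blk 8, set 0) → L1-HIT  vc=[6]
8: 0x2b (blk 2, set 0) → MISS  vc=[6, 8]
9: 0x4f (blk 4, set 0) → MISS  vc=[6, 8, 2]
10: 0x26 (blk 2, set 0) → VC-HIT  vc=[6, 8, 4]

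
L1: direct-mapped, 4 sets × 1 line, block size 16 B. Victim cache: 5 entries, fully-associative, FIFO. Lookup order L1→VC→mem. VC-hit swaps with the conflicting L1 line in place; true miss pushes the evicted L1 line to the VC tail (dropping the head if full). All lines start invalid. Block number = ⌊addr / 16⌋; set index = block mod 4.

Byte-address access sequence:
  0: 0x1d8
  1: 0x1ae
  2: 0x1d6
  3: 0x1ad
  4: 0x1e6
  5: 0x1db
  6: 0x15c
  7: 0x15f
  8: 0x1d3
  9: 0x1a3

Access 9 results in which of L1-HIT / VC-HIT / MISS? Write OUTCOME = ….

  [0] addr=0x1d8 blk=29 s=1: MISS | VC []
  [1] addr=0x1ae blk=26 s=2: MISS | VC []
  [2] addr=0x1d6 blk=29 s=1: L1-HIT | VC []
  [3] addr=0x1ad blk=26 s=2: L1-HIT | VC []
  [4] addr=0x1e6 blk=30 s=2: MISS | VC [26]
  [5] addr=0x1db blk=29 s=1: L1-HIT | VC [26]
  [6] addr=0x15c blk=21 s=1: MISS | VC [26, 29]
  [7] addr=0x15f blk=21 s=1: L1-HIT | VC [26, 29]
  [8] addr=0x1d3 blk=29 s=1: VC-HIT | VC [26, 21]
  [9] addr=0x1a3 blk=26 s=2: VC-HIT | VC [30, 21]

OUTCOME = VC-HIT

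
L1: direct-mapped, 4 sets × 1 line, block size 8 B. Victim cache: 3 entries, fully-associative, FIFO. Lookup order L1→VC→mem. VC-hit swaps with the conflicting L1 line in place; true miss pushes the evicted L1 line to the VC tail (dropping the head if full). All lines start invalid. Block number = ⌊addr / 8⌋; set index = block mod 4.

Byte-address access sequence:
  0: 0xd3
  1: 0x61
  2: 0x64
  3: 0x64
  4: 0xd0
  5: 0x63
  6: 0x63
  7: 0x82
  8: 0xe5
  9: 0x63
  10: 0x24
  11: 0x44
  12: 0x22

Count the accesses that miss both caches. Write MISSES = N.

MISSES = 6

0: 0xd3 (blk 26, set 2) → MISS  vc=[]
1: 0x61 (blk 12, set 0) → MISS  vc=[]
2: 0x64 (blk 12, set 0) → L1-HIT  vc=[]
3: 0x64 (blk 12, set 0) → L1-HIT  vc=[]
4: 0xd0 (blk 26, set 2) → L1-HIT  vc=[]
5: 0x63 (blk 12, set 0) → L1-HIT  vc=[]
6: 0x63 (blk 12, set 0) → L1-HIT  vc=[]
7: 0x82 (blk 16, set 0) → MISS  vc=[12]
8: 0xe5 (blk 28, set 0) → MISS  vc=[12, 16]
9: 0x63 (blk 12, set 0) → VC-HIT  vc=[28, 16]
10: 0x24 (blk 4, set 0) → MISS  vc=[28, 16, 12]
11: 0x44 (blk 8, set 0) → MISS  vc=[16, 12, 4]
12: 0x22 (blk 4, set 0) → VC-HIT  vc=[16, 12, 8]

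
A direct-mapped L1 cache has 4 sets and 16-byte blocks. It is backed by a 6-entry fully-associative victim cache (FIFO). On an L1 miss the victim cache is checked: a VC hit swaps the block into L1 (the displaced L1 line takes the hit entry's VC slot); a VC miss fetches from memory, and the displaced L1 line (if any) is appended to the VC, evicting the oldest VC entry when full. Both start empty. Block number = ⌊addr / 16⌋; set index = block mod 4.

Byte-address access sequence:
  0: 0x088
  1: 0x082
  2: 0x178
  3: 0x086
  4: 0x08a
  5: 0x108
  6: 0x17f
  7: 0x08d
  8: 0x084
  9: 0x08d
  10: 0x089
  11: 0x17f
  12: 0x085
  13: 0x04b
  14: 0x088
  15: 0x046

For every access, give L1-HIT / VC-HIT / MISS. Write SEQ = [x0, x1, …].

#0 0x88→b8/s0 MISS; vc=[]
#1 0x82→b8/s0 L1-HIT; vc=[]
#2 0x178→b23/s3 MISS; vc=[]
#3 0x86→b8/s0 L1-HIT; vc=[]
#4 0x8a→b8/s0 L1-HIT; vc=[]
#5 0x108→b16/s0 MISS; vc=[8]
#6 0x17f→b23/s3 L1-HIT; vc=[8]
#7 0x8d→b8/s0 VC-HIT; vc=[16]
#8 0x84→b8/s0 L1-HIT; vc=[16]
#9 0x8d→b8/s0 L1-HIT; vc=[16]
#10 0x89→b8/s0 L1-HIT; vc=[16]
#11 0x17f→b23/s3 L1-HIT; vc=[16]
#12 0x85→b8/s0 L1-HIT; vc=[16]
#13 0x4b→b4/s0 MISS; vc=[16,8]
#14 0x88→b8/s0 VC-HIT; vc=[16,4]
#15 0x46→b4/s0 VC-HIT; vc=[16,8]

SEQ = [MISS, L1-HIT, MISS, L1-HIT, L1-HIT, MISS, L1-HIT, VC-HIT, L1-HIT, L1-HIT, L1-HIT, L1-HIT, L1-HIT, MISS, VC-HIT, VC-HIT]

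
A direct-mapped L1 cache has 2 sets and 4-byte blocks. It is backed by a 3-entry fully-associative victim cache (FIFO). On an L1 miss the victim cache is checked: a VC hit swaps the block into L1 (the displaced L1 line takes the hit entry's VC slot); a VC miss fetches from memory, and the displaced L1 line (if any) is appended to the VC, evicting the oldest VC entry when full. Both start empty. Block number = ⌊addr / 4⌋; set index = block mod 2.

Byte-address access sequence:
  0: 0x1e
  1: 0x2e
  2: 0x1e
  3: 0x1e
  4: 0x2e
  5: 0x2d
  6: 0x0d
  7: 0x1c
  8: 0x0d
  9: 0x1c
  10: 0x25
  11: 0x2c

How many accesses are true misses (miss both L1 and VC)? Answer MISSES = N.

MISSES = 4

0: 0x1e (blk 7, set 1) → MISS  vc=[]
1: 0x2e (blk 11, set 1) → MISS  vc=[7]
2: 0x1e (blk 7, set 1) → VC-HIT  vc=[11]
3: 0x1e (blk 7, set 1) → L1-HIT  vc=[11]
4: 0x2e (blk 11, set 1) → VC-HIT  vc=[7]
5: 0x2d (blk 11, set 1) → L1-HIT  vc=[7]
6: 0xd (blk 3, set 1) → MISS  vc=[7, 11]
7: 0x1c (blk 7, set 1) → VC-HIT  vc=[3, 11]
8: 0xd (blk 3, set 1) → VC-HIT  vc=[7, 11]
9: 0x1c (blk 7, set 1) → VC-HIT  vc=[3, 11]
10: 0x25 (blk 9, set 1) → MISS  vc=[3, 11, 7]
11: 0x2c (blk 11, set 1) → VC-HIT  vc=[3, 9, 7]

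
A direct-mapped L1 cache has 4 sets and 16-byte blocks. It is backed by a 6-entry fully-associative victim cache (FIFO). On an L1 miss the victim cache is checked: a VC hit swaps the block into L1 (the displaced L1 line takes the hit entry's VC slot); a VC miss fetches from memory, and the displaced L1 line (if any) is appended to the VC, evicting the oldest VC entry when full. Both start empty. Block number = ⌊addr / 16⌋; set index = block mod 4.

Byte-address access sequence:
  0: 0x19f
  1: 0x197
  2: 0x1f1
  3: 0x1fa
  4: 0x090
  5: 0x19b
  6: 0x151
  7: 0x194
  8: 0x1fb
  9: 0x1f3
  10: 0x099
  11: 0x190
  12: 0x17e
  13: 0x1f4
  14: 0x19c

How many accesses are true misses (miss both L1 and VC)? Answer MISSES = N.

#0 0x19f→b25/s1 MISS; vc=[]
#1 0x197→b25/s1 L1-HIT; vc=[]
#2 0x1f1→b31/s3 MISS; vc=[]
#3 0x1fa→b31/s3 L1-HIT; vc=[]
#4 0x90→b9/s1 MISS; vc=[25]
#5 0x19b→b25/s1 VC-HIT; vc=[9]
#6 0x151→b21/s1 MISS; vc=[9,25]
#7 0x194→b25/s1 VC-HIT; vc=[9,21]
#8 0x1fb→b31/s3 L1-HIT; vc=[9,21]
#9 0x1f3→b31/s3 L1-HIT; vc=[9,21]
#10 0x99→b9/s1 VC-HIT; vc=[25,21]
#11 0x190→b25/s1 VC-HIT; vc=[9,21]
#12 0x17e→b23/s3 MISS; vc=[9,21,31]
#13 0x1f4→b31/s3 VC-HIT; vc=[9,21,23]
#14 0x19c→b25/s1 L1-HIT; vc=[9,21,23]

MISSES = 5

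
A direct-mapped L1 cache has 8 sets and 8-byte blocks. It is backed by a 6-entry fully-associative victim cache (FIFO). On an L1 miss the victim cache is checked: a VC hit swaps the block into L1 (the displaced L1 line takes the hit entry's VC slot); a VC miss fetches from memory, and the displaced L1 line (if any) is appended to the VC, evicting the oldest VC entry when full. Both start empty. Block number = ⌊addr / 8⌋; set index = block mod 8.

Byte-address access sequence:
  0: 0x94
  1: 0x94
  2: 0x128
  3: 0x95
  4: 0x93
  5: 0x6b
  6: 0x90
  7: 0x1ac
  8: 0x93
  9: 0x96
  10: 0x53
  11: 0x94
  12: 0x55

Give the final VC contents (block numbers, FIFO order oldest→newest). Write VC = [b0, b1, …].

  [0] addr=0x94 blk=18 s=2: MISS | VC []
  [1] addr=0x94 blk=18 s=2: L1-HIT | VC []
  [2] addr=0x128 blk=37 s=5: MISS | VC []
  [3] addr=0x95 blk=18 s=2: L1-HIT | VC []
  [4] addr=0x93 blk=18 s=2: L1-HIT | VC []
  [5] addr=0x6b blk=13 s=5: MISS | VC [37]
  [6] addr=0x90 blk=18 s=2: L1-HIT | VC [37]
  [7] addr=0x1ac blk=53 s=5: MISS | VC [37, 13]
  [8] addr=0x93 blk=18 s=2: L1-HIT | VC [37, 13]
  [9] addr=0x96 blk=18 s=2: L1-HIT | VC [37, 13]
  [10] addr=0x53 blk=10 s=2: MISS | VC [37, 13, 18]
  [11] addr=0x94 blk=18 s=2: VC-HIT | VC [37, 13, 10]
  [12] addr=0x55 blk=10 s=2: VC-HIT | VC [37, 13, 18]

VC = [37, 13, 18]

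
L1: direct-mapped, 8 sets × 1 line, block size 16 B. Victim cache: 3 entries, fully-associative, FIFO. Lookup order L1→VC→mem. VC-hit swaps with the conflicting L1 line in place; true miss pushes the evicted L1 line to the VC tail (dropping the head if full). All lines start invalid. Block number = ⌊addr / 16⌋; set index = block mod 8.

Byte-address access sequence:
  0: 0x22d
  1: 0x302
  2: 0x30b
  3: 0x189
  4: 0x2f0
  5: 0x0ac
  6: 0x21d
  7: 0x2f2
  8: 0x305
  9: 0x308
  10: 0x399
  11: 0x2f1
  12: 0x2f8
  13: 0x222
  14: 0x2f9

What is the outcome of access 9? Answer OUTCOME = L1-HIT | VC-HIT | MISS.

OUTCOME = L1-HIT

  [0] addr=0x22d blk=34 s=2: MISS | VC []
  [1] addr=0x302 blk=48 s=0: MISS | VC []
  [2] addr=0x30b blk=48 s=0: L1-HIT | VC []
  [3] addr=0x189 blk=24 s=0: MISS | VC [48]
  [4] addr=0x2f0 blk=47 s=7: MISS | VC [48]
  [5] addr=0xac blk=10 s=2: MISS | VC [48, 34]
  [6] addr=0x21d blk=33 s=1: MISS | VC [48, 34]
  [7] addr=0x2f2 blk=47 s=7: L1-HIT | VC [48, 34]
  [8] addr=0x305 blk=48 s=0: VC-HIT | VC [24, 34]
  [9] addr=0x308 blk=48 s=0: L1-HIT | VC [24, 34]
  [10] addr=0x399 blk=57 s=1: MISS | VC [24, 34, 33]
  [11] addr=0x2f1 blk=47 s=7: L1-HIT | VC [24, 34, 33]
  [12] addr=0x2f8 blk=47 s=7: L1-HIT | VC [24, 34, 33]
  [13] addr=0x222 blk=34 s=2: VC-HIT | VC [24, 10, 33]
  [14] addr=0x2f9 blk=47 s=7: L1-HIT | VC [24, 10, 33]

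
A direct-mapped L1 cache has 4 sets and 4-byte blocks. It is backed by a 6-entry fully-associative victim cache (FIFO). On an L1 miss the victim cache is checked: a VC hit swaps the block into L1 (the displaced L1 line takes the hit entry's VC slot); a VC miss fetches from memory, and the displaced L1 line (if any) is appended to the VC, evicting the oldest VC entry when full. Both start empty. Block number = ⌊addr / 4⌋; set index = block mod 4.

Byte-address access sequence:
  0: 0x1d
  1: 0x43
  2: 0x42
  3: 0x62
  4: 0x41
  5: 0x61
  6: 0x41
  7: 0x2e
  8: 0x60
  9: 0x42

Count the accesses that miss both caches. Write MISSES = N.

#0 0x1d→b7/s3 MISS; vc=[]
#1 0x43→b16/s0 MISS; vc=[]
#2 0x42→b16/s0 L1-HIT; vc=[]
#3 0x62→b24/s0 MISS; vc=[16]
#4 0x41→b16/s0 VC-HIT; vc=[24]
#5 0x61→b24/s0 VC-HIT; vc=[16]
#6 0x41→b16/s0 VC-HIT; vc=[24]
#7 0x2e→b11/s3 MISS; vc=[24,7]
#8 0x60→b24/s0 VC-HIT; vc=[16,7]
#9 0x42→b16/s0 VC-HIT; vc=[24,7]

MISSES = 4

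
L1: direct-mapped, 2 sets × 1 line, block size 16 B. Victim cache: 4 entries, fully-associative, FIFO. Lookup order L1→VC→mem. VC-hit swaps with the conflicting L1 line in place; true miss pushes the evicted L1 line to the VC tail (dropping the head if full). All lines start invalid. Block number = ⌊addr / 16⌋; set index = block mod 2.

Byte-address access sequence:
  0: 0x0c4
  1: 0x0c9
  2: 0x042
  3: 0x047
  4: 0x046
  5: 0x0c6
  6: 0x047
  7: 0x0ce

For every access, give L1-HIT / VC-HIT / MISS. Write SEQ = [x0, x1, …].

SEQ = [MISS, L1-HIT, MISS, L1-HIT, L1-HIT, VC-HIT, VC-HIT, VC-HIT]

  [0] addr=0xc4 blk=12 s=0: MISS | VC []
  [1] addr=0xc9 blk=12 s=0: L1-HIT | VC []
  [2] addr=0x42 blk=4 s=0: MISS | VC [12]
  [3] addr=0x47 blk=4 s=0: L1-HIT | VC [12]
  [4] addr=0x46 blk=4 s=0: L1-HIT | VC [12]
  [5] addr=0xc6 blk=12 s=0: VC-HIT | VC [4]
  [6] addr=0x47 blk=4 s=0: VC-HIT | VC [12]
  [7] addr=0xce blk=12 s=0: VC-HIT | VC [4]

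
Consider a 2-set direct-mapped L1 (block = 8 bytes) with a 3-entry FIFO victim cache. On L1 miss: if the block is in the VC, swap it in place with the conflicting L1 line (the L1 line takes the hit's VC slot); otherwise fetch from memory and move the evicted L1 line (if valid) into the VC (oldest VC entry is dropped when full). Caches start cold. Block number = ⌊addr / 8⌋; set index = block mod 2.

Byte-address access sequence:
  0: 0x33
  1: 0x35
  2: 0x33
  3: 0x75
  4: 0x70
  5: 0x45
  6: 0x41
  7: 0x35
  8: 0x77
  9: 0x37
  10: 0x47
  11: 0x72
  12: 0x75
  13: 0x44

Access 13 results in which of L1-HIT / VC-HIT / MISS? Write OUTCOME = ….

OUTCOME = VC-HIT

0: 0x33 (blk 6, set 0) → MISS  vc=[]
1: 0x35 (blk 6, set 0) → L1-HIT  vc=[]
2: 0x33 (blk 6, set 0) → L1-HIT  vc=[]
3: 0x75 (blk 14, set 0) → MISS  vc=[6]
4: 0x70 (blk 14, set 0) → L1-HIT  vc=[6]
5: 0x45 (blk 8, set 0) → MISS  vc=[6, 14]
6: 0x41 (blk 8, set 0) → L1-HIT  vc=[6, 14]
7: 0x35 (blk 6, set 0) → VC-HIT  vc=[8, 14]
8: 0x77 (blk 14, set 0) → VC-HIT  vc=[8, 6]
9: 0x37 (blk 6, set 0) → VC-HIT  vc=[8, 14]
10: 0x47 (blk 8, set 0) → VC-HIT  vc=[6, 14]
11: 0x72 (blk 14, set 0) → VC-HIT  vc=[6, 8]
12: 0x75 (blk 14, set 0) → L1-HIT  vc=[6, 8]
13: 0x44 (blk 8, set 0) → VC-HIT  vc=[6, 14]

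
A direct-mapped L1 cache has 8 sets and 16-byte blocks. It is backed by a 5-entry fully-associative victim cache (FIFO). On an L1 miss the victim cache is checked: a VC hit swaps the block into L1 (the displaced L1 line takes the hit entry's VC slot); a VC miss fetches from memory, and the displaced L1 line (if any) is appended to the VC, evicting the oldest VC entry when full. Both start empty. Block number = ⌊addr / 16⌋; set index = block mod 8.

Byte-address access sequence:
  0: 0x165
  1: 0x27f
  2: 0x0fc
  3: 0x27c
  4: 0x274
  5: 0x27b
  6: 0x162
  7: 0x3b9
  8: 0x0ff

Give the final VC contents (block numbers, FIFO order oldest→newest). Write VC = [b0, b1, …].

0: 0x165 (blk 22, set 6) → MISS  vc=[]
1: 0x27f (blk 39, set 7) → MISS  vc=[]
2: 0xfc (blk 15, set 7) → MISS  vc=[39]
3: 0x27c (blk 39, set 7) → VC-HIT  vc=[15]
4: 0x274 (blk 39, set 7) → L1-HIT  vc=[15]
5: 0x27b (blk 39, set 7) → L1-HIT  vc=[15]
6: 0x162 (blk 22, set 6) → L1-HIT  vc=[15]
7: 0x3b9 (blk 59, set 3) → MISS  vc=[15]
8: 0xff (blk 15, set 7) → VC-HIT  vc=[39]

VC = [39]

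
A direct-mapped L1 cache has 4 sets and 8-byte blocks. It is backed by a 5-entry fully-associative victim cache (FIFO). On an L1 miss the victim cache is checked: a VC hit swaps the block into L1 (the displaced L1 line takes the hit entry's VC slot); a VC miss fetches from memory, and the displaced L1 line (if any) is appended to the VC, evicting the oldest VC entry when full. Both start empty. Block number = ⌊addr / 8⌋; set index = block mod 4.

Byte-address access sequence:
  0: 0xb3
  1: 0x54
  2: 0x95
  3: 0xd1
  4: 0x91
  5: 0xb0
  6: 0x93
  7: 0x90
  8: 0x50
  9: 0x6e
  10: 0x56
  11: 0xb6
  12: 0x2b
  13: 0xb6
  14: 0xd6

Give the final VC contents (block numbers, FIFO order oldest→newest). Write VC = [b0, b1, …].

VC = [10, 18, 22, 13]

0: 0xb3 (blk 22, set 2) → MISS  vc=[]
1: 0x54 (blk 10, set 2) → MISS  vc=[22]
2: 0x95 (blk 18, set 2) → MISS  vc=[22, 10]
3: 0xd1 (blk 26, set 2) → MISS  vc=[22, 10, 18]
4: 0x91 (blk 18, set 2) → VC-HIT  vc=[22, 10, 26]
5: 0xb0 (blk 22, set 2) → VC-HIT  vc=[18, 10, 26]
6: 0x93 (blk 18, set 2) → VC-HIT  vc=[22, 10, 26]
7: 0x90 (blk 18, set 2) → L1-HIT  vc=[22, 10, 26]
8: 0x50 (blk 10, set 2) → VC-HIT  vc=[22, 18, 26]
9: 0x6e (blk 13, set 1) → MISS  vc=[22, 18, 26]
10: 0x56 (blk 10, set 2) → L1-HIT  vc=[22, 18, 26]
11: 0xb6 (blk 22, set 2) → VC-HIT  vc=[10, 18, 26]
12: 0x2b (blk 5, set 1) → MISS  vc=[10, 18, 26, 13]
13: 0xb6 (blk 22, set 2) → L1-HIT  vc=[10, 18, 26, 13]
14: 0xd6 (blk 26, set 2) → VC-HIT  vc=[10, 18, 22, 13]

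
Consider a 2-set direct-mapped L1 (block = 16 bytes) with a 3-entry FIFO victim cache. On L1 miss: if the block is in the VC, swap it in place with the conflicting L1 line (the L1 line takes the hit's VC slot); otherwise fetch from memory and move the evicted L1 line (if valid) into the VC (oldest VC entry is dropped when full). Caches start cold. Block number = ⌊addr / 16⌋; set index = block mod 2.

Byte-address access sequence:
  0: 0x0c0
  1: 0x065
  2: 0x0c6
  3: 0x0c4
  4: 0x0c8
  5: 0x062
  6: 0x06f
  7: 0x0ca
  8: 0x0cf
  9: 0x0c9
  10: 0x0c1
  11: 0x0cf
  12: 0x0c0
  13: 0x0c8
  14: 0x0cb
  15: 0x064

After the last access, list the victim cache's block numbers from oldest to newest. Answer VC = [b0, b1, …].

VC = [12]

#0 0xc0→b12/s0 MISS; vc=[]
#1 0x65→b6/s0 MISS; vc=[12]
#2 0xc6→b12/s0 VC-HIT; vc=[6]
#3 0xc4→b12/s0 L1-HIT; vc=[6]
#4 0xc8→b12/s0 L1-HIT; vc=[6]
#5 0x62→b6/s0 VC-HIT; vc=[12]
#6 0x6f→b6/s0 L1-HIT; vc=[12]
#7 0xca→b12/s0 VC-HIT; vc=[6]
#8 0xcf→b12/s0 L1-HIT; vc=[6]
#9 0xc9→b12/s0 L1-HIT; vc=[6]
#10 0xc1→b12/s0 L1-HIT; vc=[6]
#11 0xcf→b12/s0 L1-HIT; vc=[6]
#12 0xc0→b12/s0 L1-HIT; vc=[6]
#13 0xc8→b12/s0 L1-HIT; vc=[6]
#14 0xcb→b12/s0 L1-HIT; vc=[6]
#15 0x64→b6/s0 VC-HIT; vc=[12]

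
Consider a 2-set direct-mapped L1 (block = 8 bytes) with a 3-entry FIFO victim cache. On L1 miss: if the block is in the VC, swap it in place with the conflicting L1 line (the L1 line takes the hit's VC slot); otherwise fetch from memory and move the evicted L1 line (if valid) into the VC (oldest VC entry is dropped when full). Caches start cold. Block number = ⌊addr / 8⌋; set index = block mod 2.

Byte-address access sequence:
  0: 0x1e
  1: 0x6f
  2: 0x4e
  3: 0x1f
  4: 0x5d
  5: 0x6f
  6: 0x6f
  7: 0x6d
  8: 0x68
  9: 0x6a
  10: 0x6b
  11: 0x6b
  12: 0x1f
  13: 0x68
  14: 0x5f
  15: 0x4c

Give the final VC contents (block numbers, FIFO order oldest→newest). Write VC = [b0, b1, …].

VC = [11, 13, 3]

  [0] addr=0x1e blk=3 s=1: MISS | VC []
  [1] addr=0x6f blk=13 s=1: MISS | VC [3]
  [2] addr=0x4e blk=9 s=1: MISS | VC [3, 13]
  [3] addr=0x1f blk=3 s=1: VC-HIT | VC [9, 13]
  [4] addr=0x5d blk=11 s=1: MISS | VC [9, 13, 3]
  [5] addr=0x6f blk=13 s=1: VC-HIT | VC [9, 11, 3]
  [6] addr=0x6f blk=13 s=1: L1-HIT | VC [9, 11, 3]
  [7] addr=0x6d blk=13 s=1: L1-HIT | VC [9, 11, 3]
  [8] addr=0x68 blk=13 s=1: L1-HIT | VC [9, 11, 3]
  [9] addr=0x6a blk=13 s=1: L1-HIT | VC [9, 11, 3]
  [10] addr=0x6b blk=13 s=1: L1-HIT | VC [9, 11, 3]
  [11] addr=0x6b blk=13 s=1: L1-HIT | VC [9, 11, 3]
  [12] addr=0x1f blk=3 s=1: VC-HIT | VC [9, 11, 13]
  [13] addr=0x68 blk=13 s=1: VC-HIT | VC [9, 11, 3]
  [14] addr=0x5f blk=11 s=1: VC-HIT | VC [9, 13, 3]
  [15] addr=0x4c blk=9 s=1: VC-HIT | VC [11, 13, 3]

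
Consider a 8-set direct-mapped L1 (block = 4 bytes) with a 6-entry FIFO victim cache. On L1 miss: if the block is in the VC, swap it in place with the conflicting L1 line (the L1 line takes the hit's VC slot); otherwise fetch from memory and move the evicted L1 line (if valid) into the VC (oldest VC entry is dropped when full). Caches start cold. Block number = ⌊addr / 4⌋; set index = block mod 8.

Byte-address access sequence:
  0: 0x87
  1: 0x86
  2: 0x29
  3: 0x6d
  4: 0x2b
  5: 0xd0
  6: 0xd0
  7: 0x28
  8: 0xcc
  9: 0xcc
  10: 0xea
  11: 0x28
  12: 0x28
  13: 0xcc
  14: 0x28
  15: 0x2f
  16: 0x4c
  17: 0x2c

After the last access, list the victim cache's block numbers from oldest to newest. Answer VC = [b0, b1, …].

#0 0x87→b33/s1 MISS; vc=[]
#1 0x86→b33/s1 L1-HIT; vc=[]
#2 0x29→b10/s2 MISS; vc=[]
#3 0x6d→b27/s3 MISS; vc=[]
#4 0x2b→b10/s2 L1-HIT; vc=[]
#5 0xd0→b52/s4 MISS; vc=[]
#6 0xd0→b52/s4 L1-HIT; vc=[]
#7 0x28→b10/s2 L1-HIT; vc=[]
#8 0xcc→b51/s3 MISS; vc=[27]
#9 0xcc→b51/s3 L1-HIT; vc=[27]
#10 0xea→b58/s2 MISS; vc=[27,10]
#11 0x28→b10/s2 VC-HIT; vc=[27,58]
#12 0x28→b10/s2 L1-HIT; vc=[27,58]
#13 0xcc→b51/s3 L1-HIT; vc=[27,58]
#14 0x28→b10/s2 L1-HIT; vc=[27,58]
#15 0x2f→b11/s3 MISS; vc=[27,58,51]
#16 0x4c→b19/s3 MISS; vc=[27,58,51,11]
#17 0x2c→b11/s3 VC-HIT; vc=[27,58,51,19]

VC = [27, 58, 51, 19]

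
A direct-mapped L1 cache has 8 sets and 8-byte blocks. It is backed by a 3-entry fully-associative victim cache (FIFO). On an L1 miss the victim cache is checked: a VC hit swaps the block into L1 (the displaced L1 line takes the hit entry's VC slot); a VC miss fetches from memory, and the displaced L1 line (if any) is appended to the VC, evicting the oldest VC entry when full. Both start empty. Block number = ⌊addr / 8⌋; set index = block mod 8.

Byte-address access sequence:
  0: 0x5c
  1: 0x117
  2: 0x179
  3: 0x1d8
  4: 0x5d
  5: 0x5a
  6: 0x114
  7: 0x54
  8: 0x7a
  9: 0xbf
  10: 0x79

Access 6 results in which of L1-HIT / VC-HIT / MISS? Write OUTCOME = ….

OUTCOME = L1-HIT

  [0] addr=0x5c blk=11 s=3: MISS | VC []
  [1] addr=0x117 blk=34 s=2: MISS | VC []
  [2] addr=0x179 blk=47 s=7: MISS | VC []
  [3] addr=0x1d8 blk=59 s=3: MISS | VC [11]
  [4] addr=0x5d blk=11 s=3: VC-HIT | VC [59]
  [5] addr=0x5a blk=11 s=3: L1-HIT | VC [59]
  [6] addr=0x114 blk=34 s=2: L1-HIT | VC [59]
  [7] addr=0x54 blk=10 s=2: MISS | VC [59, 34]
  [8] addr=0x7a blk=15 s=7: MISS | VC [59, 34, 47]
  [9] addr=0xbf blk=23 s=7: MISS | VC [34, 47, 15]
  [10] addr=0x79 blk=15 s=7: VC-HIT | VC [34, 47, 23]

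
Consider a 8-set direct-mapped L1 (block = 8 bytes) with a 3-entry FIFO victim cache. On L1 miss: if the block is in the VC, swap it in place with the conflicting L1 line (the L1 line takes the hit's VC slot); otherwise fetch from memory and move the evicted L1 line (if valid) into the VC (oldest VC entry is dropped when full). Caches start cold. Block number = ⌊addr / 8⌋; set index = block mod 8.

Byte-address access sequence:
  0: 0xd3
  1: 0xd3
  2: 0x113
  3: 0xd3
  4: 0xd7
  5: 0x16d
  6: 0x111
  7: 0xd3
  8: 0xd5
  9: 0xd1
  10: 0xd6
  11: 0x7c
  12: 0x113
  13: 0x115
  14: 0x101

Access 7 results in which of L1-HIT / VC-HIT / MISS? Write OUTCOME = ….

#0 0xd3→b26/s2 MISS; vc=[]
#1 0xd3→b26/s2 L1-HIT; vc=[]
#2 0x113→b34/s2 MISS; vc=[26]
#3 0xd3→b26/s2 VC-HIT; vc=[34]
#4 0xd7→b26/s2 L1-HIT; vc=[34]
#5 0x16d→b45/s5 MISS; vc=[34]
#6 0x111→b34/s2 VC-HIT; vc=[26]
#7 0xd3→b26/s2 VC-HIT; vc=[34]
#8 0xd5→b26/s2 L1-HIT; vc=[34]
#9 0xd1→b26/s2 L1-HIT; vc=[34]
#10 0xd6→b26/s2 L1-HIT; vc=[34]
#11 0x7c→b15/s7 MISS; vc=[34]
#12 0x113→b34/s2 VC-HIT; vc=[26]
#13 0x115→b34/s2 L1-HIT; vc=[26]
#14 0x101→b32/s0 MISS; vc=[26]

OUTCOME = VC-HIT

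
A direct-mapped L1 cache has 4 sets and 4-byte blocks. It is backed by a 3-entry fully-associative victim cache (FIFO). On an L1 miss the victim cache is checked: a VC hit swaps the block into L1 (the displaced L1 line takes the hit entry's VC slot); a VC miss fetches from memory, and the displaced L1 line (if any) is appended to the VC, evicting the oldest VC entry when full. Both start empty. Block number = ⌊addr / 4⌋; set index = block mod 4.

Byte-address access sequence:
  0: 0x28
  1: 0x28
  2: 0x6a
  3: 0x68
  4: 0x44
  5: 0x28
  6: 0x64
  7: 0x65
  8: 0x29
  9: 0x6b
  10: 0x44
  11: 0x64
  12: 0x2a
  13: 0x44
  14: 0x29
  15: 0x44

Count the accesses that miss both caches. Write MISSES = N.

MISSES = 4

0: 0x28 (blk 10, set 2) → MISS  vc=[]
1: 0x28 (blk 10, set 2) → L1-HIT  vc=[]
2: 0x6a (blk 26, set 2) → MISS  vc=[10]
3: 0x68 (blk 26, set 2) → L1-HIT  vc=[10]
4: 0x44 (blk 17, set 1) → MISS  vc=[10]
5: 0x28 (blk 10, set 2) → VC-HIT  vc=[26]
6: 0x64 (blk 25, set 1) → MISS  vc=[26, 17]
7: 0x65 (blk 25, set 1) → L1-HIT  vc=[26, 17]
8: 0x29 (blk 10, set 2) → L1-HIT  vc=[26, 17]
9: 0x6b (blk 26, set 2) → VC-HIT  vc=[10, 17]
10: 0x44 (blk 17, set 1) → VC-HIT  vc=[10, 25]
11: 0x64 (blk 25, set 1) → VC-HIT  vc=[10, 17]
12: 0x2a (blk 10, set 2) → VC-HIT  vc=[26, 17]
13: 0x44 (blk 17, set 1) → VC-HIT  vc=[26, 25]
14: 0x29 (blk 10, set 2) → L1-HIT  vc=[26, 25]
15: 0x44 (blk 17, set 1) → L1-HIT  vc=[26, 25]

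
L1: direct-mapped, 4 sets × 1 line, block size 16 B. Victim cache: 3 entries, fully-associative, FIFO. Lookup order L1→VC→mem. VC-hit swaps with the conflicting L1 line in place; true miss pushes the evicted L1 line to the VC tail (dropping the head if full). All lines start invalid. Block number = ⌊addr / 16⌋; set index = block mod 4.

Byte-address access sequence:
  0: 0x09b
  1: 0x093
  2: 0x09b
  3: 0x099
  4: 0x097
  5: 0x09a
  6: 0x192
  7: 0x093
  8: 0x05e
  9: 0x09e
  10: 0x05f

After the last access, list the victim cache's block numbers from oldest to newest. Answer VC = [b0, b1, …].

0: 0x9b (blk 9, set 1) → MISS  vc=[]
1: 0x93 (blk 9, set 1) → L1-HIT  vc=[]
2: 0x9b (blk 9, set 1) → L1-HIT  vc=[]
3: 0x99 (blk 9, set 1) → L1-HIT  vc=[]
4: 0x97 (blk 9, set 1) → L1-HIT  vc=[]
5: 0x9a (blk 9, set 1) → L1-HIT  vc=[]
6: 0x192 (blk 25, set 1) → MISS  vc=[9]
7: 0x93 (blk 9, set 1) → VC-HIT  vc=[25]
8: 0x5e (blk 5, set 1) → MISS  vc=[25, 9]
9: 0x9e (blk 9, set 1) → VC-HIT  vc=[25, 5]
10: 0x5f (blk 5, set 1) → VC-HIT  vc=[25, 9]

VC = [25, 9]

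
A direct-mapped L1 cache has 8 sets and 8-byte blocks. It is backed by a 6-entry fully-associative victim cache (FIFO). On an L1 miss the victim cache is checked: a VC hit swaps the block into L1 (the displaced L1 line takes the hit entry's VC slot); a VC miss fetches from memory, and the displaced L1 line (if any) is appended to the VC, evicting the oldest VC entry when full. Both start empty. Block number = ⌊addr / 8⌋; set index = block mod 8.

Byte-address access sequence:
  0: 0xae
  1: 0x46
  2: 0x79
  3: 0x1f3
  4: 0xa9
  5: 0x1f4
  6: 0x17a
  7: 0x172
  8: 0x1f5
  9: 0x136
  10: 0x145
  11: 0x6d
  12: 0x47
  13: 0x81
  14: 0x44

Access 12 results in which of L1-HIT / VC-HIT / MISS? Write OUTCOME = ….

  [0] addr=0xae blk=21 s=5: MISS | VC []
  [1] addr=0x46 blk=8 s=0: MISS | VC []
  [2] addr=0x79 blk=15 s=7: MISS | VC []
  [3] addr=0x1f3 blk=62 s=6: MISS | VC []
  [4] addr=0xa9 blk=21 s=5: L1-HIT | VC []
  [5] addr=0x1f4 blk=62 s=6: L1-HIT | VC []
  [6] addr=0x17a blk=47 s=7: MISS | VC [15]
  [7] addr=0x172 blk=46 s=6: MISS | VC [15, 62]
  [8] addr=0x1f5 blk=62 s=6: VC-HIT | VC [15, 46]
  [9] addr=0x136 blk=38 s=6: MISS | VC [15, 46, 62]
  [10] addr=0x145 blk=40 s=0: MISS | VC [15, 46, 62, 8]
  [11] addr=0x6d blk=13 s=5: MISS | VC [15, 46, 62, 8, 21]
  [12] addr=0x47 blk=8 s=0: VC-HIT | VC [15, 46, 62, 40, 21]
  [13] addr=0x81 blk=16 s=0: MISS | VC [15, 46, 62, 40, 21, 8]
  [14] addr=0x44 blk=8 s=0: VC-HIT | VC [15, 46, 62, 40, 21, 16]

OUTCOME = VC-HIT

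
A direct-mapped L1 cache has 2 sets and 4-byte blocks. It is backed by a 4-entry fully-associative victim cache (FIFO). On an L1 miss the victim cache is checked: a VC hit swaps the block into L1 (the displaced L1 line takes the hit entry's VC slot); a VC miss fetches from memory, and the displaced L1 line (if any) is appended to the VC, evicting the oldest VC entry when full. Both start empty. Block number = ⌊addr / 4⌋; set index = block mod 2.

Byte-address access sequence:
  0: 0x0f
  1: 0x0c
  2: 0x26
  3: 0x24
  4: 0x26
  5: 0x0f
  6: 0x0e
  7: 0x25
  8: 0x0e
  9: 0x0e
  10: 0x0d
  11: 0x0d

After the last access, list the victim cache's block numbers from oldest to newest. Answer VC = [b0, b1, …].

#0 0xf→b3/s1 MISS; vc=[]
#1 0xc→b3/s1 L1-HIT; vc=[]
#2 0x26→b9/s1 MISS; vc=[3]
#3 0x24→b9/s1 L1-HIT; vc=[3]
#4 0x26→b9/s1 L1-HIT; vc=[3]
#5 0xf→b3/s1 VC-HIT; vc=[9]
#6 0xe→b3/s1 L1-HIT; vc=[9]
#7 0x25→b9/s1 VC-HIT; vc=[3]
#8 0xe→b3/s1 VC-HIT; vc=[9]
#9 0xe→b3/s1 L1-HIT; vc=[9]
#10 0xd→b3/s1 L1-HIT; vc=[9]
#11 0xd→b3/s1 L1-HIT; vc=[9]

VC = [9]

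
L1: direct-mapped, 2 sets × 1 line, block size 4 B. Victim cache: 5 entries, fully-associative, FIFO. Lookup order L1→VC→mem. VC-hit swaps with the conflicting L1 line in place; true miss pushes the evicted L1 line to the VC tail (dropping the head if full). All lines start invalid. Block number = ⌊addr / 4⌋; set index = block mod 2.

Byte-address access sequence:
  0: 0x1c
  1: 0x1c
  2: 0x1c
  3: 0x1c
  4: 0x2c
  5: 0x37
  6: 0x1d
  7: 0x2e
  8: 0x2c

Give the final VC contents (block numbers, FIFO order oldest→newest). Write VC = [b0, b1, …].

VC = [13, 7]

  [0] addr=0x1c blk=7 s=1: MISS | VC []
  [1] addr=0x1c blk=7 s=1: L1-HIT | VC []
  [2] addr=0x1c blk=7 s=1: L1-HIT | VC []
  [3] addr=0x1c blk=7 s=1: L1-HIT | VC []
  [4] addr=0x2c blk=11 s=1: MISS | VC [7]
  [5] addr=0x37 blk=13 s=1: MISS | VC [7, 11]
  [6] addr=0x1d blk=7 s=1: VC-HIT | VC [13, 11]
  [7] addr=0x2e blk=11 s=1: VC-HIT | VC [13, 7]
  [8] addr=0x2c blk=11 s=1: L1-HIT | VC [13, 7]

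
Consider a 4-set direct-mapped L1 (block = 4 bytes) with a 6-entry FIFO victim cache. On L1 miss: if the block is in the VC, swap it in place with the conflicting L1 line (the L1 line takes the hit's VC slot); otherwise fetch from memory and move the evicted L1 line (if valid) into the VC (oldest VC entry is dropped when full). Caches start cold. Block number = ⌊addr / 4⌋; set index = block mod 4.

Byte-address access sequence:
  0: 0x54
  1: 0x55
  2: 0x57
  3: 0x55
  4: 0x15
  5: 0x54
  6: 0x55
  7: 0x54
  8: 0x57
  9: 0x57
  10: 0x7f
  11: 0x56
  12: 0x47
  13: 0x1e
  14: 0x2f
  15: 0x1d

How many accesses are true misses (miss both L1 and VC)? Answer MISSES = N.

MISSES = 6

#0 0x54→b21/s1 MISS; vc=[]
#1 0x55→b21/s1 L1-HIT; vc=[]
#2 0x57→b21/s1 L1-HIT; vc=[]
#3 0x55→b21/s1 L1-HIT; vc=[]
#4 0x15→b5/s1 MISS; vc=[21]
#5 0x54→b21/s1 VC-HIT; vc=[5]
#6 0x55→b21/s1 L1-HIT; vc=[5]
#7 0x54→b21/s1 L1-HIT; vc=[5]
#8 0x57→b21/s1 L1-HIT; vc=[5]
#9 0x57→b21/s1 L1-HIT; vc=[5]
#10 0x7f→b31/s3 MISS; vc=[5]
#11 0x56→b21/s1 L1-HIT; vc=[5]
#12 0x47→b17/s1 MISS; vc=[5,21]
#13 0x1e→b7/s3 MISS; vc=[5,21,31]
#14 0x2f→b11/s3 MISS; vc=[5,21,31,7]
#15 0x1d→b7/s3 VC-HIT; vc=[5,21,31,11]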